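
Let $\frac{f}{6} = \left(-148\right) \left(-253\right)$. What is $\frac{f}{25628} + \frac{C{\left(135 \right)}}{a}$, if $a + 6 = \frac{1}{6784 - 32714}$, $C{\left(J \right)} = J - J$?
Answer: $\frac{56166}{6407} \approx 8.7663$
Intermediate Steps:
$C{\left(J \right)} = 0$
$f = 224664$ ($f = 6 \left(\left(-148\right) \left(-253\right)\right) = 6 \cdot 37444 = 224664$)
$a = - \frac{155581}{25930}$ ($a = -6 + \frac{1}{6784 - 32714} = -6 + \frac{1}{-25930} = -6 - \frac{1}{25930} = - \frac{155581}{25930} \approx -6.0$)
$\frac{f}{25628} + \frac{C{\left(135 \right)}}{a} = \frac{224664}{25628} + \frac{0}{- \frac{155581}{25930}} = 224664 \cdot \frac{1}{25628} + 0 \left(- \frac{25930}{155581}\right) = \frac{56166}{6407} + 0 = \frac{56166}{6407}$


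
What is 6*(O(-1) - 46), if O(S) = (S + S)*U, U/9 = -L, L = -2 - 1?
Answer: -600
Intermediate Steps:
L = -3
U = 27 (U = 9*(-1*(-3)) = 9*3 = 27)
O(S) = 54*S (O(S) = (S + S)*27 = (2*S)*27 = 54*S)
6*(O(-1) - 46) = 6*(54*(-1) - 46) = 6*(-54 - 46) = 6*(-100) = -600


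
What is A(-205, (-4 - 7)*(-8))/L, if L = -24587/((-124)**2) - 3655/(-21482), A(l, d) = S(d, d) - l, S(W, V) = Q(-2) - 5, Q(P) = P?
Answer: -10900138656/78663109 ≈ -138.57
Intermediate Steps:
S(W, V) = -7 (S(W, V) = -2 - 5 = -7)
A(l, d) = -7 - l
L = -235989327/165153616 (L = -24587/15376 - 3655*(-1/21482) = -24587*1/15376 + 3655/21482 = -24587/15376 + 3655/21482 = -235989327/165153616 ≈ -1.4289)
A(-205, (-4 - 7)*(-8))/L = (-7 - 1*(-205))/(-235989327/165153616) = (-7 + 205)*(-165153616/235989327) = 198*(-165153616/235989327) = -10900138656/78663109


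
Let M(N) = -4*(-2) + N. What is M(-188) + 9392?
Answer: 9212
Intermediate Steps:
M(N) = 8 + N
M(-188) + 9392 = (8 - 188) + 9392 = -180 + 9392 = 9212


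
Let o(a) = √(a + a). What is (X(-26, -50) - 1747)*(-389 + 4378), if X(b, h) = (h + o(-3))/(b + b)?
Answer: -181088633/26 - 3989*I*√6/52 ≈ -6.9649e+6 - 187.9*I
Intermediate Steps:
o(a) = √2*√a (o(a) = √(2*a) = √2*√a)
X(b, h) = (h + I*√6)/(2*b) (X(b, h) = (h + √2*√(-3))/(b + b) = (h + √2*(I*√3))/((2*b)) = (h + I*√6)*(1/(2*b)) = (h + I*√6)/(2*b))
(X(-26, -50) - 1747)*(-389 + 4378) = ((½)*(-50 + I*√6)/(-26) - 1747)*(-389 + 4378) = ((½)*(-1/26)*(-50 + I*√6) - 1747)*3989 = ((25/26 - I*√6/52) - 1747)*3989 = (-45397/26 - I*√6/52)*3989 = -181088633/26 - 3989*I*√6/52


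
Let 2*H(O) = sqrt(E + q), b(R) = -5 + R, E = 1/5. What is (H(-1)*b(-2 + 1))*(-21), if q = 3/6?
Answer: 63*sqrt(70)/10 ≈ 52.710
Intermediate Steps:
q = 1/2 (q = 3*(1/6) = 1/2 ≈ 0.50000)
E = 1/5 ≈ 0.20000
H(O) = sqrt(70)/20 (H(O) = sqrt(1/5 + 1/2)/2 = sqrt(7/10)/2 = (sqrt(70)/10)/2 = sqrt(70)/20)
(H(-1)*b(-2 + 1))*(-21) = ((sqrt(70)/20)*(-5 + (-2 + 1)))*(-21) = ((sqrt(70)/20)*(-5 - 1))*(-21) = ((sqrt(70)/20)*(-6))*(-21) = -3*sqrt(70)/10*(-21) = 63*sqrt(70)/10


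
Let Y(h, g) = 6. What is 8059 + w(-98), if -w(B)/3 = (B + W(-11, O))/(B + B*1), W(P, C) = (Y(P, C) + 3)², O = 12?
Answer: 1579513/196 ≈ 8058.7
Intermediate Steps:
W(P, C) = 81 (W(P, C) = (6 + 3)² = 9² = 81)
w(B) = -3*(81 + B)/(2*B) (w(B) = -3*(B + 81)/(B + B*1) = -3*(81 + B)/(B + B) = -3*(81 + B)/(2*B))
8059 + w(-98) = 8059 + (3/2)*(-81 - 1*(-98))/(-98) = 8059 + (3/2)*(-1/98)*(-81 + 98) = 8059 + (3/2)*(-1/98)*17 = 8059 - 51/196 = 1579513/196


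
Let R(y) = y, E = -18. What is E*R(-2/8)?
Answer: 9/2 ≈ 4.5000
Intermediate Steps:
E*R(-2/8) = -(-36)/8 = -18*(-1/4) = 9/2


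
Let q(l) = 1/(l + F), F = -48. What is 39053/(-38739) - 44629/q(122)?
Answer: -127937368547/38739 ≈ -3.3025e+6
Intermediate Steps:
q(l) = 1/(-48 + l) (q(l) = 1/(l - 48) = 1/(-48 + l))
39053/(-38739) - 44629/q(122) = 39053/(-38739) - 44629/(1/(-48 + 122)) = 39053*(-1/38739) - 44629/(1/74) = -39053/38739 - 44629/1/74 = -39053/38739 - 44629*74 = -39053/38739 - 3302546 = -127937368547/38739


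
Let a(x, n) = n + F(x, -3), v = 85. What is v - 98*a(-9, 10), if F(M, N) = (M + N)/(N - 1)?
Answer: -1189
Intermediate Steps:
F(M, N) = (M + N)/(-1 + N)
a(x, n) = ¾ + n - x/4 (a(x, n) = n + (x - 3)/(-1 - 3) = n + (-3 + x)/(-4) = n - (-3 + x)/4 = n + (¾ - x/4) = ¾ + n - x/4)
v - 98*a(-9, 10) = 85 - 98*(¾ + 10 - ¼*(-9)) = 85 - 98*(¾ + 10 + 9/4) = 85 - 98*13 = 85 - 1274 = -1189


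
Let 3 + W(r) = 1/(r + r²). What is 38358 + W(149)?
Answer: 857234251/22350 ≈ 38355.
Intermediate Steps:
W(r) = -3 + 1/(r + r²)
38358 + W(149) = 38358 + (1 - 3*149 - 3*149²)/(149*(1 + 149)) = 38358 + (1/149)*(1 - 447 - 3*22201)/150 = 38358 + (1/149)*(1/150)*(1 - 447 - 66603) = 38358 + (1/149)*(1/150)*(-67049) = 38358 - 67049/22350 = 857234251/22350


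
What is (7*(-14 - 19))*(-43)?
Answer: 9933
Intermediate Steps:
(7*(-14 - 19))*(-43) = (7*(-33))*(-43) = -231*(-43) = 9933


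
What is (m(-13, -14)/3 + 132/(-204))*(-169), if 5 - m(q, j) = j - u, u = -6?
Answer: -31772/51 ≈ -622.98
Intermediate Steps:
m(q, j) = -1 - j (m(q, j) = 5 - (j - 1*(-6)) = 5 - (j + 6) = 5 - (6 + j) = 5 + (-6 - j) = -1 - j)
(m(-13, -14)/3 + 132/(-204))*(-169) = ((-1 - 1*(-14))/3 + 132/(-204))*(-169) = ((-1 + 14)*(⅓) + 132*(-1/204))*(-169) = (13*(⅓) - 11/17)*(-169) = (13/3 - 11/17)*(-169) = (188/51)*(-169) = -31772/51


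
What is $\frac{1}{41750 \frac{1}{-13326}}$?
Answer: $- \frac{6663}{20875} \approx -0.31919$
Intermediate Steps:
$\frac{1}{41750 \frac{1}{-13326}} = \frac{1}{41750 \left(- \frac{1}{13326}\right)} = \frac{1}{- \frac{20875}{6663}} = - \frac{6663}{20875}$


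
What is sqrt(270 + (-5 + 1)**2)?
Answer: sqrt(286) ≈ 16.912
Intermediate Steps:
sqrt(270 + (-5 + 1)**2) = sqrt(270 + (-4)**2) = sqrt(270 + 16) = sqrt(286)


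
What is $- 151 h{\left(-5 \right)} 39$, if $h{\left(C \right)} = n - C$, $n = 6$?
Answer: $-64779$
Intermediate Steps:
$h{\left(C \right)} = 6 - C$
$- 151 h{\left(-5 \right)} 39 = - 151 \left(6 - -5\right) 39 = - 151 \left(6 + 5\right) 39 = \left(-151\right) 11 \cdot 39 = \left(-1661\right) 39 = -64779$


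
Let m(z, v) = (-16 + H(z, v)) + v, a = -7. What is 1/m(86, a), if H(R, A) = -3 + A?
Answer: -1/33 ≈ -0.030303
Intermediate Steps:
m(z, v) = -19 + 2*v (m(z, v) = (-16 + (-3 + v)) + v = (-19 + v) + v = -19 + 2*v)
1/m(86, a) = 1/(-19 + 2*(-7)) = 1/(-19 - 14) = 1/(-33) = -1/33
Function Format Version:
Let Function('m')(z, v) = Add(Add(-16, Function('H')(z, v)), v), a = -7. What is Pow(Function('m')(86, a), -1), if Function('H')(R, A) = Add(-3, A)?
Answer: Rational(-1, 33) ≈ -0.030303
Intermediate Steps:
Function('m')(z, v) = Add(-19, Mul(2, v)) (Function('m')(z, v) = Add(Add(-16, Add(-3, v)), v) = Add(Add(-19, v), v) = Add(-19, Mul(2, v)))
Pow(Function('m')(86, a), -1) = Pow(Add(-19, Mul(2, -7)), -1) = Pow(Add(-19, -14), -1) = Pow(-33, -1) = Rational(-1, 33)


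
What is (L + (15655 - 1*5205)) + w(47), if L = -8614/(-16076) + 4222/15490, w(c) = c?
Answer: 653533818003/62254310 ≈ 10498.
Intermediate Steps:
L = 50325933/62254310 (L = -8614*(-1/16076) + 4222*(1/15490) = 4307/8038 + 2111/7745 = 50325933/62254310 ≈ 0.80839)
(L + (15655 - 1*5205)) + w(47) = (50325933/62254310 + (15655 - 1*5205)) + 47 = (50325933/62254310 + (15655 - 5205)) + 47 = (50325933/62254310 + 10450) + 47 = 650607865433/62254310 + 47 = 653533818003/62254310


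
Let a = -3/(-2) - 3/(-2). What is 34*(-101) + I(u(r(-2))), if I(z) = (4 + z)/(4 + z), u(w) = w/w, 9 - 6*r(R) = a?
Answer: -3433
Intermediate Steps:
a = 3 (a = -3*(-1/2) - 3*(-1/2) = 3/2 + 3/2 = 3)
r(R) = 1 (r(R) = 3/2 - 1/6*3 = 3/2 - 1/2 = 1)
u(w) = 1
I(z) = 1
34*(-101) + I(u(r(-2))) = 34*(-101) + 1 = -3434 + 1 = -3433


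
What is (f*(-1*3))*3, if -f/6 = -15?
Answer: -810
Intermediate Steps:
f = 90 (f = -6*(-15) = 90)
(f*(-1*3))*3 = (90*(-1*3))*3 = (90*(-3))*3 = -270*3 = -810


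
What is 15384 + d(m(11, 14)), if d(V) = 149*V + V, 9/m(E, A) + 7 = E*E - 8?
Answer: 816027/53 ≈ 15397.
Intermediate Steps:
m(E, A) = 9/(-15 + E²) (m(E, A) = 9/(-7 + (E*E - 8)) = 9/(-7 + (E² - 8)) = 9/(-7 + (-8 + E²)) = 9/(-15 + E²))
d(V) = 150*V
15384 + d(m(11, 14)) = 15384 + 150*(9/(-15 + 11²)) = 15384 + 150*(9/(-15 + 121)) = 15384 + 150*(9/106) = 15384 + 675/53 = 816027/53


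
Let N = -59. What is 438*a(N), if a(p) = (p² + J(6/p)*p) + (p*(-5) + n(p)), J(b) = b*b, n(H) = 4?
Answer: 97666992/59 ≈ 1.6554e+6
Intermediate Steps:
J(b) = b²
a(p) = 4 + p² - 5*p + 36/p (a(p) = (p² + (6/p)²*p) + (p*(-5) + 4) = (p² + (36/p²)*p) + (-5*p + 4) = (p² + 36/p) + (4 - 5*p) = 4 + p² - 5*p + 36/p)
438*a(N) = 438*(4 + (-59)² - 5*(-59) + 36/(-59)) = 438*(4 + 3481 + 295 + 36*(-1/59)) = 438*(4 + 3481 + 295 - 36/59) = 438*(222984/59) = 97666992/59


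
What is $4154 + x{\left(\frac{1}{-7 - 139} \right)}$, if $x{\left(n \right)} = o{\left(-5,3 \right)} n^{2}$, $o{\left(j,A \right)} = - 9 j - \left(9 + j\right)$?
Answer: $\frac{88546705}{21316} \approx 4154.0$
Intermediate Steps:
$o{\left(j,A \right)} = -9 - 10 j$
$x{\left(n \right)} = 41 n^{2}$ ($x{\left(n \right)} = \left(-9 - -50\right) n^{2} = \left(-9 + 50\right) n^{2} = 41 n^{2}$)
$4154 + x{\left(\frac{1}{-7 - 139} \right)} = 4154 + 41 \left(\frac{1}{-7 - 139}\right)^{2} = 4154 + 41 \left(\frac{1}{-146}\right)^{2} = 4154 + 41 \left(- \frac{1}{146}\right)^{2} = 4154 + 41 \cdot \frac{1}{21316} = 4154 + \frac{41}{21316} = \frac{88546705}{21316}$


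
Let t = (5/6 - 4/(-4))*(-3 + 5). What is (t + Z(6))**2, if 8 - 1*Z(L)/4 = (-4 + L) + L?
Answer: 121/9 ≈ 13.444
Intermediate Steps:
Z(L) = 48 - 8*L (Z(L) = 32 - 4*((-4 + L) + L) = 32 - 4*(-4 + 2*L) = 32 + (16 - 8*L) = 48 - 8*L)
t = 11/3 (t = (5*(1/6) - 4*(-1/4))*2 = (5/6 + 1)*2 = (11/6)*2 = 11/3 ≈ 3.6667)
(t + Z(6))**2 = (11/3 + (48 - 8*6))**2 = (11/3 + (48 - 48))**2 = (11/3 + 0)**2 = (11/3)**2 = 121/9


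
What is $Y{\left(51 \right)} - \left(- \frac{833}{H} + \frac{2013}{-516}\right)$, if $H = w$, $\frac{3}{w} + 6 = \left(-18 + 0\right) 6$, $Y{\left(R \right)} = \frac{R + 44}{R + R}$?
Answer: $- \frac{277626497}{8772} \approx -31649.0$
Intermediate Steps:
$Y{\left(R \right)} = \frac{44 + R}{2 R}$
$w = - \frac{1}{38}$ ($w = \frac{3}{-6 + \left(-18 + 0\right) 6} = \frac{3}{-6 - 108} = \frac{3}{-114} = 3 \left(- \frac{1}{114}\right) = - \frac{1}{38} \approx -0.026316$)
$H = - \frac{1}{38} \approx -0.026316$
$Y{\left(51 \right)} - \left(- \frac{833}{H} + \frac{2013}{-516}\right) = \frac{44 + 51}{2 \cdot 51} - \left(- \frac{833}{- \frac{1}{38}} + \frac{2013}{-516}\right) = \frac{1}{2} \cdot \frac{1}{51} \cdot 95 - \left(\left(-833\right) \left(-38\right) + 2013 \left(- \frac{1}{516}\right)\right) = \frac{95}{102} - \left(31654 - \frac{671}{172}\right) = \frac{95}{102} - \frac{5443817}{172} = - \frac{277626497}{8772}$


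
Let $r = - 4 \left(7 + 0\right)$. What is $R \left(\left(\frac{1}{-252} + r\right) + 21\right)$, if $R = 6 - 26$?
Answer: $\frac{8825}{63} \approx 140.08$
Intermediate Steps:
$R = -20$ ($R = 6 - 26 = -20$)
$r = -28$ ($r = \left(-4\right) 7 = -28$)
$R \left(\left(\frac{1}{-252} + r\right) + 21\right) = - 20 \left(\left(\frac{1}{-252} - 28\right) + 21\right) = - 20 \left(\left(- \frac{1}{252} - 28\right) + 21\right) = - 20 \left(- \frac{7057}{252} + 21\right) = \left(-20\right) \left(- \frac{1765}{252}\right) = \frac{8825}{63}$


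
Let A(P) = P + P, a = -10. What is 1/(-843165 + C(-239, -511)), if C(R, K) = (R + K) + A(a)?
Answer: -1/843935 ≈ -1.1849e-6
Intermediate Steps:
A(P) = 2*P
C(R, K) = -20 + K + R (C(R, K) = (R + K) + 2*(-10) = (K + R) - 20 = -20 + K + R)
1/(-843165 + C(-239, -511)) = 1/(-843165 + (-20 - 511 - 239)) = 1/(-843165 - 770) = 1/(-843935) = -1/843935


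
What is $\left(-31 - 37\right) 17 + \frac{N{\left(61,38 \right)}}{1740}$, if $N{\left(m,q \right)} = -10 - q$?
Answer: $- \frac{167624}{145} \approx -1156.0$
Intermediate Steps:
$\left(-31 - 37\right) 17 + \frac{N{\left(61,38 \right)}}{1740} = \left(-31 - 37\right) 17 + \frac{-10 - 38}{1740} = \left(-68\right) 17 + \left(-10 - 38\right) \frac{1}{1740} = -1156 - \frac{4}{145} = - \frac{167624}{145}$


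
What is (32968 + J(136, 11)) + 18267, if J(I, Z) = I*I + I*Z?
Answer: 71227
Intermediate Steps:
J(I, Z) = I**2 + I*Z
(32968 + J(136, 11)) + 18267 = (32968 + 136*(136 + 11)) + 18267 = (32968 + 136*147) + 18267 = (32968 + 19992) + 18267 = 52960 + 18267 = 71227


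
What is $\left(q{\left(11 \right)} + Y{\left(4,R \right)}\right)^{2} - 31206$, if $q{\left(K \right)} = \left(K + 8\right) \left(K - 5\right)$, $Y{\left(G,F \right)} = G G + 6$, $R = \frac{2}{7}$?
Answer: $-12710$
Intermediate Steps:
$R = \frac{2}{7}$ ($R = 2 \cdot \frac{1}{7} = \frac{2}{7} \approx 0.28571$)
$Y{\left(G,F \right)} = 6 + G^{2}$ ($Y{\left(G,F \right)} = G^{2} + 6 = 6 + G^{2}$)
$q{\left(K \right)} = \left(-5 + K\right) \left(8 + K\right)$ ($q{\left(K \right)} = \left(8 + K\right) \left(-5 + K\right) = \left(-5 + K\right) \left(8 + K\right)$)
$\left(q{\left(11 \right)} + Y{\left(4,R \right)}\right)^{2} - 31206 = \left(\left(-40 + 11^{2} + 3 \cdot 11\right) + \left(6 + 4^{2}\right)\right)^{2} - 31206 = \left(\left(-40 + 121 + 33\right) + \left(6 + 16\right)\right)^{2} - 31206 = \left(114 + 22\right)^{2} - 31206 = 136^{2} - 31206 = 18496 - 31206 = -12710$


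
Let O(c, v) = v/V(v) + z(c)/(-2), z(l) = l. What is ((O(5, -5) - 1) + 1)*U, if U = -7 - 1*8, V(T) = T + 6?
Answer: 225/2 ≈ 112.50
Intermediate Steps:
V(T) = 6 + T
U = -15 (U = -7 - 8 = -15)
O(c, v) = -c/2 + v/(6 + v) (O(c, v) = v/(6 + v) + c/(-2) = v/(6 + v) + c*(-1/2) = v/(6 + v) - c/2 = -c/2 + v/(6 + v))
((O(5, -5) - 1) + 1)*U = (((-5 - 1/2*5*(6 - 5))/(6 - 5) - 1) + 1)*(-15) = (((-5 - 1/2*5*1)/1 - 1) + 1)*(-15) = ((1*(-5 - 5/2) - 1) + 1)*(-15) = ((1*(-15/2) - 1) + 1)*(-15) = ((-15/2 - 1) + 1)*(-15) = (-17/2 + 1)*(-15) = -15/2*(-15) = 225/2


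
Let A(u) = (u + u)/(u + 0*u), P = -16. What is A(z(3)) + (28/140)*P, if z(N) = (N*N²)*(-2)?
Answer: -6/5 ≈ -1.2000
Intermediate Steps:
z(N) = -2*N³ (z(N) = N³*(-2) = -2*N³)
A(u) = 2 (A(u) = (2*u)/(u + 0) = (2*u)/u = 2)
A(z(3)) + (28/140)*P = 2 + (28/140)*(-16) = 2 + (28*(1/140))*(-16) = 2 + (⅕)*(-16) = 2 - 16/5 = -6/5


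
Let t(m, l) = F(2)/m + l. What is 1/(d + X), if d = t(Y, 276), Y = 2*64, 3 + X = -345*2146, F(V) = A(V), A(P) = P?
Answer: -64/47366207 ≈ -1.3512e-6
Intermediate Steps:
F(V) = V
X = -740373 (X = -3 - 345*2146 = -3 - 740370 = -740373)
Y = 128
t(m, l) = l + 2/m (t(m, l) = 2/m + l = l + 2/m)
d = 17665/64 (d = 276 + 2/128 = 276 + 2*(1/128) = 276 + 1/64 = 17665/64 ≈ 276.02)
1/(d + X) = 1/(17665/64 - 740373) = 1/(-47366207/64) = -64/47366207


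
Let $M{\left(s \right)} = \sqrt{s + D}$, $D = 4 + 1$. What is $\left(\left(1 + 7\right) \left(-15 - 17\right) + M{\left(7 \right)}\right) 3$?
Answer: $-768 + 6 \sqrt{3} \approx -757.61$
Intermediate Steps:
$D = 5$
$M{\left(s \right)} = \sqrt{5 + s}$ ($M{\left(s \right)} = \sqrt{s + 5} = \sqrt{5 + s}$)
$\left(\left(1 + 7\right) \left(-15 - 17\right) + M{\left(7 \right)}\right) 3 = \left(\left(1 + 7\right) \left(-15 - 17\right) + \sqrt{5 + 7}\right) 3 = \left(8 \left(-32\right) + \sqrt{12}\right) 3 = \left(-256 + 2 \sqrt{3}\right) 3 = -768 + 6 \sqrt{3}$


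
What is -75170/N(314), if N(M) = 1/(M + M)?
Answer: -47206760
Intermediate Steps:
N(M) = 1/(2*M)
-75170/N(314) = -75170/((1/2)/314) = -75170/((1/2)*(1/314)) = -75170/1/628 = -75170*628 = -47206760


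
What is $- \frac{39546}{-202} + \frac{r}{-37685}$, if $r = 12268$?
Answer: $\frac{743906437}{3806185} \approx 195.45$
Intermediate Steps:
$- \frac{39546}{-202} + \frac{r}{-37685} = - \frac{39546}{-202} + \frac{12268}{-37685} = \left(-39546\right) \left(- \frac{1}{202}\right) + 12268 \left(- \frac{1}{37685}\right) = \frac{19773}{101} - \frac{12268}{37685} = \frac{743906437}{3806185}$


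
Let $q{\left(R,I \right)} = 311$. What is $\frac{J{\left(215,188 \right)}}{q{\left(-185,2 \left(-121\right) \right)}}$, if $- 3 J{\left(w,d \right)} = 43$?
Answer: $- \frac{43}{933} \approx -0.046088$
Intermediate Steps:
$J{\left(w,d \right)} = - \frac{43}{3}$ ($J{\left(w,d \right)} = \left(- \frac{1}{3}\right) 43 = - \frac{43}{3}$)
$\frac{J{\left(215,188 \right)}}{q{\left(-185,2 \left(-121\right) \right)}} = - \frac{43}{3 \cdot 311} = \left(- \frac{43}{3}\right) \frac{1}{311} = - \frac{43}{933}$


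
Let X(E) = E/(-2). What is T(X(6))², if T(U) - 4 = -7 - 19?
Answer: 484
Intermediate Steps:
X(E) = -E/2 (X(E) = E*(-½) = -E/2)
T(U) = -22 (T(U) = 4 + (-7 - 19) = 4 - 26 = -22)
T(X(6))² = (-22)² = 484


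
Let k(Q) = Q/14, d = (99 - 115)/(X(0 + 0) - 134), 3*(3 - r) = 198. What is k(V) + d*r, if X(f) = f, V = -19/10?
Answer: -71833/9380 ≈ -7.6581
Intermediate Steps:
r = -63 (r = 3 - ⅓*198 = 3 - 66 = -63)
V = -19/10 (V = -19*⅒ = -19/10 ≈ -1.9000)
d = 8/67 (d = (99 - 115)/((0 + 0) - 134) = -16/(0 - 134) = -16/(-134) = -16*(-1/134) = 8/67 ≈ 0.11940)
k(Q) = Q/14 (k(Q) = Q*(1/14) = Q/14)
k(V) + d*r = (1/14)*(-19/10) + (8/67)*(-63) = -19/140 - 504/67 = -71833/9380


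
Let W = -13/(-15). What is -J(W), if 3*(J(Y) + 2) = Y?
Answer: 77/45 ≈ 1.7111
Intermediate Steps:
W = 13/15 (W = -13*(-1/15) = 13/15 ≈ 0.86667)
J(Y) = -2 + Y/3
-J(W) = -(-2 + (⅓)*(13/15)) = -(-2 + 13/45) = -1*(-77/45) = 77/45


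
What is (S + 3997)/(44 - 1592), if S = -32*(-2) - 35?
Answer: -671/258 ≈ -2.6008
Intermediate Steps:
S = 29 (S = 64 - 35 = 29)
(S + 3997)/(44 - 1592) = (29 + 3997)/(44 - 1592) = 4026/(-1548) = 4026*(-1/1548) = -671/258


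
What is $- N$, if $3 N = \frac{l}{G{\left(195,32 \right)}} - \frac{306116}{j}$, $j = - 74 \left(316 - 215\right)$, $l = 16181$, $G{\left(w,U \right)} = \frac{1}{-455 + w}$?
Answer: $\frac{15721630162}{11211} \approx 1.4023 \cdot 10^{6}$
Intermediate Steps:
$j = -7474$ ($j = \left(-74\right) 101 = -7474$)
$N = - \frac{15721630162}{11211}$ ($N = \frac{\frac{16181}{\frac{1}{-455 + 195}} - \frac{306116}{-7474}}{3} = \frac{\frac{16181}{\frac{1}{-260}} - - \frac{153058}{3737}}{3} = \frac{\frac{16181}{- \frac{1}{260}} + \frac{153058}{3737}}{3} = \frac{16181 \left(-260\right) + \frac{153058}{3737}}{3} = \frac{-4207060 + \frac{153058}{3737}}{3} = \frac{1}{3} \left(- \frac{15721630162}{3737}\right) = - \frac{15721630162}{11211} \approx -1.4023 \cdot 10^{6}$)
$- N = \left(-1\right) \left(- \frac{15721630162}{11211}\right) = \frac{15721630162}{11211}$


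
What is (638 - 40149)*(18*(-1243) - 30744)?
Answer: 2098745298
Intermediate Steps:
(638 - 40149)*(18*(-1243) - 30744) = -39511*(-22374 - 30744) = -39511*(-53118) = 2098745298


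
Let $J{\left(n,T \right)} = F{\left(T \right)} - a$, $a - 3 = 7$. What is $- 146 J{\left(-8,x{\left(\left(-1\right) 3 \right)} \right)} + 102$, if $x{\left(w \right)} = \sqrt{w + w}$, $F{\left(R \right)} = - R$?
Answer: $1562 + 146 i \sqrt{6} \approx 1562.0 + 357.63 i$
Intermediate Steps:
$a = 10$ ($a = 3 + 7 = 10$)
$x{\left(w \right)} = \sqrt{2} \sqrt{w}$ ($x{\left(w \right)} = \sqrt{2 w} = \sqrt{2} \sqrt{w}$)
$J{\left(n,T \right)} = -10 - T$ ($J{\left(n,T \right)} = - T - 10 = -10 - T$)
$- 146 J{\left(-8,x{\left(\left(-1\right) 3 \right)} \right)} + 102 = - 146 \left(-10 - \sqrt{2} \sqrt{\left(-1\right) 3}\right) + 102 = - 146 \left(-10 - \sqrt{2} \sqrt{-3}\right) + 102 = - 146 \left(-10 - \sqrt{2} i \sqrt{3}\right) + 102 = - 146 \left(-10 - i \sqrt{6}\right) + 102 = \left(1460 + 146 i \sqrt{6}\right) + 102 = 1562 + 146 i \sqrt{6}$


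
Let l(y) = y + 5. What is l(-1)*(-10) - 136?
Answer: -176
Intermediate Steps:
l(y) = 5 + y
l(-1)*(-10) - 136 = (5 - 1)*(-10) - 136 = 4*(-10) - 136 = -40 - 136 = -176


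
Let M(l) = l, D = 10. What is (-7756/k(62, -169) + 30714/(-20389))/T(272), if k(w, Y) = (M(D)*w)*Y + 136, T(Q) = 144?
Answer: -763974683/76809114576 ≈ -0.0099464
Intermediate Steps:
k(w, Y) = 136 + 10*Y*w (k(w, Y) = (10*w)*Y + 136 = 10*Y*w + 136 = 136 + 10*Y*w)
(-7756/k(62, -169) + 30714/(-20389))/T(272) = (-7756/(136 + 10*(-169)*62) + 30714/(-20389))/144 = (-7756/(136 - 104780) + 30714*(-1/20389))*(1/144) = (-7756/(-104644) - 30714/20389)*(1/144) = (-7756*(-1/104644) - 30714/20389)*(1/144) = (1939/26161 - 30714/20389)*(1/144) = -763974683/533396629*1/144 = -763974683/76809114576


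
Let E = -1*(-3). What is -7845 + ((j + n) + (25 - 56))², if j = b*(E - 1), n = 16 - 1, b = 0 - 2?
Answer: -7445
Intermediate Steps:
b = -2
n = 15
E = 3
j = -4 (j = -2*(3 - 1) = -2*2 = -4)
-7845 + ((j + n) + (25 - 56))² = -7845 + ((-4 + 15) + (25 - 56))² = -7845 + (11 - 31)² = -7845 + (-20)² = -7845 + 400 = -7445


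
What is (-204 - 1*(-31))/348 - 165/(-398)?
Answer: -5717/69252 ≈ -0.082554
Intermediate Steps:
(-204 - 1*(-31))/348 - 165/(-398) = (-204 + 31)*(1/348) - 165*(-1/398) = -173*1/348 + 165/398 = -173/348 + 165/398 = -5717/69252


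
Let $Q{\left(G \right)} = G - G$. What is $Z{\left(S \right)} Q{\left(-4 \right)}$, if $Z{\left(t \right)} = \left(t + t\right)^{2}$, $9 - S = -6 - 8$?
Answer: $0$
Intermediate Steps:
$S = 23$ ($S = 9 - \left(-6 - 8\right) = 9 - -14 = 9 + 14 = 23$)
$Q{\left(G \right)} = 0$
$Z{\left(t \right)} = 4 t^{2}$ ($Z{\left(t \right)} = \left(2 t\right)^{2} = 4 t^{2}$)
$Z{\left(S \right)} Q{\left(-4 \right)} = 4 \cdot 23^{2} \cdot 0 = 4 \cdot 529 \cdot 0 = 2116 \cdot 0 = 0$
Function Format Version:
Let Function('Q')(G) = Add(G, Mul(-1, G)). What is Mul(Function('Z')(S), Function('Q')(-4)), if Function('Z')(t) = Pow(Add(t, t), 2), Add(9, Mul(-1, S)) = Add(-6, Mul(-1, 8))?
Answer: 0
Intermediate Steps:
S = 23 (S = Add(9, Mul(-1, Add(-6, Mul(-1, 8)))) = Add(9, Mul(-1, Add(-6, -8))) = Add(9, Mul(-1, -14)) = Add(9, 14) = 23)
Function('Q')(G) = 0
Function('Z')(t) = Mul(4, Pow(t, 2)) (Function('Z')(t) = Pow(Mul(2, t), 2) = Mul(4, Pow(t, 2)))
Mul(Function('Z')(S), Function('Q')(-4)) = Mul(Mul(4, Pow(23, 2)), 0) = Mul(Mul(4, 529), 0) = Mul(2116, 0) = 0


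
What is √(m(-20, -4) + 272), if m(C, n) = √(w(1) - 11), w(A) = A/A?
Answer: √(272 + I*√10) ≈ 16.493 + 0.09587*I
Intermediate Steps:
w(A) = 1
m(C, n) = I*√10 (m(C, n) = √(1 - 11) = √(-10) = I*√10)
√(m(-20, -4) + 272) = √(I*√10 + 272) = √(272 + I*√10)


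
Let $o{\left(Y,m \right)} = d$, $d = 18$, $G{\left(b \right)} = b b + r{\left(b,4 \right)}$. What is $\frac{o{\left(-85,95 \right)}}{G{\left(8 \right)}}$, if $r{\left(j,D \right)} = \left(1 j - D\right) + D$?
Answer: $\frac{1}{4} \approx 0.25$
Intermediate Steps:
$r{\left(j,D \right)} = j$ ($r{\left(j,D \right)} = \left(j - D\right) + D = j$)
$G{\left(b \right)} = b + b^{2}$ ($G{\left(b \right)} = b b + b = b^{2} + b = b + b^{2}$)
$o{\left(Y,m \right)} = 18$
$\frac{o{\left(-85,95 \right)}}{G{\left(8 \right)}} = \frac{18}{8 \left(1 + 8\right)} = \frac{18}{8 \cdot 9} = \frac{18}{72} = 18 \cdot \frac{1}{72} = \frac{1}{4}$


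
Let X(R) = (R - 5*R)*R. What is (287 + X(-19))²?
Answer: 1338649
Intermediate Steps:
X(R) = -4*R² (X(R) = (-4*R)*R = -4*R²)
(287 + X(-19))² = (287 - 4*(-19)²)² = (287 - 4*361)² = (287 - 1444)² = (-1157)² = 1338649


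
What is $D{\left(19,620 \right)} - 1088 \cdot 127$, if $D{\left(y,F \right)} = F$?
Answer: $-137556$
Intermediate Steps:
$D{\left(19,620 \right)} - 1088 \cdot 127 = 620 - 1088 \cdot 127 = 620 - 138176 = -137556$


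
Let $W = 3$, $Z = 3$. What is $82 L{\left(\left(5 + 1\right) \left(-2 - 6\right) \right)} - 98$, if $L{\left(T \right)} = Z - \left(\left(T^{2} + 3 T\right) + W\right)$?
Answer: $-177218$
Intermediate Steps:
$L{\left(T \right)} = - T^{2} - 3 T$ ($L{\left(T \right)} = 3 - \left(\left(T^{2} + 3 T\right) + 3\right) = 3 - \left(3 + T^{2} + 3 T\right) = - T^{2} - 3 T$)
$82 L{\left(\left(5 + 1\right) \left(-2 - 6\right) \right)} - 98 = 82 \left(5 + 1\right) \left(-2 - 6\right) \left(-3 - \left(5 + 1\right) \left(-2 - 6\right)\right) - 98 = 82 \cdot 6 \left(-8\right) \left(-3 - 6 \left(-8\right)\right) - 98 = 82 \left(- 48 \left(-3 - -48\right)\right) - 98 = 82 \left(- 48 \left(-3 + 48\right)\right) - 98 = 82 \left(\left(-48\right) 45\right) - 98 = 82 \left(-2160\right) - 98 = -177120 - 98 = -177218$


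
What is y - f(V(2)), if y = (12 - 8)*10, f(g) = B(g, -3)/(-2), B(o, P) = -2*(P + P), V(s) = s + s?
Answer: 46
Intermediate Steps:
V(s) = 2*s
B(o, P) = -4*P
f(g) = -6 (f(g) = -4*(-3)/(-2) = 12*(-½) = -6)
y = 40 (y = 4*10 = 40)
y - f(V(2)) = 40 - 1*(-6) = 40 + 6 = 46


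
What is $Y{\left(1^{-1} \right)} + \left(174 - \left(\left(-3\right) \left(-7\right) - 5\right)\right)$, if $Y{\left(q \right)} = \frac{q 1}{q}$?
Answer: $159$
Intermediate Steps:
$Y{\left(q \right)} = 1$ ($Y{\left(q \right)} = \frac{q}{q} = 1$)
$Y{\left(1^{-1} \right)} + \left(174 - \left(\left(-3\right) \left(-7\right) - 5\right)\right) = 1 + \left(174 - \left(\left(-3\right) \left(-7\right) - 5\right)\right) = 1 + \left(174 - \left(21 - 5\right)\right) = 1 + \left(174 - 16\right) = 1 + 158 = 159$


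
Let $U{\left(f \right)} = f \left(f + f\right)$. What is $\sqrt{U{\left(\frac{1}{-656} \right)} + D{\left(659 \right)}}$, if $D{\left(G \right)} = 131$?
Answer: $\frac{\sqrt{56374018}}{656} \approx 11.446$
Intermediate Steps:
$U{\left(f \right)} = 2 f^{2}$ ($U{\left(f \right)} = f 2 f = 2 f^{2}$)
$\sqrt{U{\left(\frac{1}{-656} \right)} + D{\left(659 \right)}} = \sqrt{2 \left(\frac{1}{-656}\right)^{2} + 131} = \sqrt{2 \left(- \frac{1}{656}\right)^{2} + 131} = \sqrt{2 \cdot \frac{1}{430336} + 131} = \sqrt{\frac{1}{215168} + 131} = \sqrt{\frac{28187009}{215168}} = \frac{\sqrt{56374018}}{656}$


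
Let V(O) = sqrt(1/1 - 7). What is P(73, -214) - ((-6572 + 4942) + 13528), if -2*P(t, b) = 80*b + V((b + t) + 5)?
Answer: -3338 - I*sqrt(6)/2 ≈ -3338.0 - 1.2247*I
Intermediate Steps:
V(O) = I*sqrt(6) (V(O) = sqrt(1 - 7) = sqrt(-6) = I*sqrt(6))
P(t, b) = -40*b - I*sqrt(6)/2 (P(t, b) = -(80*b + I*sqrt(6))/2 = -40*b - I*sqrt(6)/2)
P(73, -214) - ((-6572 + 4942) + 13528) = (-40*(-214) - I*sqrt(6)/2) - ((-6572 + 4942) + 13528) = (8560 - I*sqrt(6)/2) - (-1630 + 13528) = (8560 - I*sqrt(6)/2) - 1*11898 = (8560 - I*sqrt(6)/2) - 11898 = -3338 - I*sqrt(6)/2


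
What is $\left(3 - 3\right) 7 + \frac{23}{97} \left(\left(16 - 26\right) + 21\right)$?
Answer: $\frac{253}{97} \approx 2.6082$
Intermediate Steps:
$\left(3 - 3\right) 7 + \frac{23}{97} \left(\left(16 - 26\right) + 21\right) = 0 \cdot 7 + 23 \cdot \frac{1}{97} \left(-10 + 21\right) = 0 + \frac{23}{97} \cdot 11 = 0 + \frac{253}{97} = \frac{253}{97}$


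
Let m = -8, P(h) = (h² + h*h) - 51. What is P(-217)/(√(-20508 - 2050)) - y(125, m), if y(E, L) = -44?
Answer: 44 - 94127*I*√22558/22558 ≈ 44.0 - 626.71*I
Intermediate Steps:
P(h) = -51 + 2*h² (P(h) = (h² + h²) - 51 = 2*h² - 51 = -51 + 2*h²)
P(-217)/(√(-20508 - 2050)) - y(125, m) = (-51 + 2*(-217)²)/(√(-20508 - 2050)) - 1*(-44) = (-51 + 2*47089)/(√(-22558)) + 44 = (-51 + 94178)/((I*√22558)) + 44 = 94127*(-I*√22558/22558) + 44 = -94127*I*√22558/22558 + 44 = 44 - 94127*I*√22558/22558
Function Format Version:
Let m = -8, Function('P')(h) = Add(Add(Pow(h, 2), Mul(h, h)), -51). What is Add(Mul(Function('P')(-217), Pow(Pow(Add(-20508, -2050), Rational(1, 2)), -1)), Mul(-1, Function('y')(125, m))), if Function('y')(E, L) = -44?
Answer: Add(44, Mul(Rational(-94127, 22558), I, Pow(22558, Rational(1, 2)))) ≈ Add(44.000, Mul(-626.71, I))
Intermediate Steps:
Function('P')(h) = Add(-51, Mul(2, Pow(h, 2))) (Function('P')(h) = Add(Add(Pow(h, 2), Pow(h, 2)), -51) = Add(Mul(2, Pow(h, 2)), -51) = Add(-51, Mul(2, Pow(h, 2))))
Add(Mul(Function('P')(-217), Pow(Pow(Add(-20508, -2050), Rational(1, 2)), -1)), Mul(-1, Function('y')(125, m))) = Add(Mul(Add(-51, Mul(2, Pow(-217, 2))), Pow(Pow(Add(-20508, -2050), Rational(1, 2)), -1)), Mul(-1, -44)) = Add(Mul(Add(-51, Mul(2, 47089)), Pow(Pow(-22558, Rational(1, 2)), -1)), 44) = Add(Mul(Add(-51, 94178), Pow(Mul(I, Pow(22558, Rational(1, 2))), -1)), 44) = Add(Mul(94127, Mul(Rational(-1, 22558), I, Pow(22558, Rational(1, 2)))), 44) = Add(Mul(Rational(-94127, 22558), I, Pow(22558, Rational(1, 2))), 44) = Add(44, Mul(Rational(-94127, 22558), I, Pow(22558, Rational(1, 2))))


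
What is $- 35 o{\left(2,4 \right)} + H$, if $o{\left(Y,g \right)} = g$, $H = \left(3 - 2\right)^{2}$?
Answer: $-139$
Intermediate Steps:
$H = 1$ ($H = 1^{2} = 1$)
$- 35 o{\left(2,4 \right)} + H = \left(-35\right) 4 + 1 = -140 + 1 = -139$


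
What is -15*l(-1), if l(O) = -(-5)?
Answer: -75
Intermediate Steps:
l(O) = 5 (l(O) = -1*(-5) = 5)
-15*l(-1) = -15*5 = -75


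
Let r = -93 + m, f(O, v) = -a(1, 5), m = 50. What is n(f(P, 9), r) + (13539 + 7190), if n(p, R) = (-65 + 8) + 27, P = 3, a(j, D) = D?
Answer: 20699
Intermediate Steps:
f(O, v) = -5 (f(O, v) = -1*5 = -5)
r = -43 (r = -93 + 50 = -43)
n(p, R) = -30 (n(p, R) = -57 + 27 = -30)
n(f(P, 9), r) + (13539 + 7190) = -30 + (13539 + 7190) = -30 + 20729 = 20699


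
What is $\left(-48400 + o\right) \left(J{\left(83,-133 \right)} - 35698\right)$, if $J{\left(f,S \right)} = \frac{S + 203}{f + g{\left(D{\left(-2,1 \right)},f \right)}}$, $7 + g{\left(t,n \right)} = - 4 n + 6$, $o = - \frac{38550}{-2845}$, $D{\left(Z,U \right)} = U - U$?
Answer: $\frac{4914205590746}{2845} \approx 1.7273 \cdot 10^{9}$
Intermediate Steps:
$D{\left(Z,U \right)} = 0$
$o = \frac{7710}{569}$ ($o = \left(-38550\right) \left(- \frac{1}{2845}\right) = \frac{7710}{569} \approx 13.55$)
$g{\left(t,n \right)} = -1 - 4 n$ ($g{\left(t,n \right)} = -7 - \left(-6 + 4 n\right) = -1 - 4 n$)
$J{\left(f,S \right)} = \frac{203 + S}{-1 - 3 f}$ ($J{\left(f,S \right)} = \frac{S + 203}{f - \left(1 + 4 f\right)} = \frac{203 + S}{-1 - 3 f}$)
$\left(-48400 + o\right) \left(J{\left(83,-133 \right)} - 35698\right) = \left(-48400 + \frac{7710}{569}\right) \left(\frac{-203 - -133}{1 + 3 \cdot 83} - 35698\right) = - \frac{27531890 \left(\frac{-203 + 133}{1 + 249} - 35698\right)}{569} = - \frac{27531890 \left(\frac{1}{250} \left(-70\right) - 35698\right)}{569} = - \frac{27531890 \left(- \frac{7}{25} - 35698\right)}{569} = \left(- \frac{27531890}{569}\right) \left(- \frac{892457}{25}\right) = \frac{4914205590746}{2845}$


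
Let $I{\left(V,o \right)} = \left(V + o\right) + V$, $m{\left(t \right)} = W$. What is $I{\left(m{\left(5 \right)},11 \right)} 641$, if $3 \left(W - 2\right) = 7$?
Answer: $\frac{37819}{3} \approx 12606.0$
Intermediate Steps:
$W = \frac{13}{3}$ ($W = 2 + \frac{1}{3} \cdot 7 = 2 + \frac{7}{3} = \frac{13}{3} \approx 4.3333$)
$m{\left(t \right)} = \frac{13}{3}$
$I{\left(V,o \right)} = o + 2 V$
$I{\left(m{\left(5 \right)},11 \right)} 641 = \left(11 + 2 \cdot \frac{13}{3}\right) 641 = \left(11 + \frac{26}{3}\right) 641 = \frac{59}{3} \cdot 641 = \frac{37819}{3}$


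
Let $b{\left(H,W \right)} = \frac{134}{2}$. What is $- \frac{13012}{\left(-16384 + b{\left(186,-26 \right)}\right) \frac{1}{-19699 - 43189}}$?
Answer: $- \frac{116899808}{2331} \approx -50150.0$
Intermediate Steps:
$b{\left(H,W \right)} = 67$ ($b{\left(H,W \right)} = 134 \cdot \frac{1}{2} = 67$)
$- \frac{13012}{\left(-16384 + b{\left(186,-26 \right)}\right) \frac{1}{-19699 - 43189}} = - \frac{13012}{\left(-16384 + 67\right) \frac{1}{-19699 - 43189}} = - \frac{13012}{\left(-16317\right) \frac{1}{-62888}} = - \frac{13012}{\left(-16317\right) \left(- \frac{1}{62888}\right)} = - \frac{13012}{\frac{2331}{8984}} = \left(-13012\right) \frac{8984}{2331} = - \frac{116899808}{2331}$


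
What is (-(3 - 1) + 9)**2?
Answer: 49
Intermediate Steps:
(-(3 - 1) + 9)**2 = (-1*2 + 9)**2 = (-2 + 9)**2 = 7**2 = 49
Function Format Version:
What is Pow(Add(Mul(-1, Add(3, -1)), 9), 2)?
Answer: 49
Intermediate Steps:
Pow(Add(Mul(-1, Add(3, -1)), 9), 2) = Pow(Add(Mul(-1, 2), 9), 2) = Pow(Add(-2, 9), 2) = Pow(7, 2) = 49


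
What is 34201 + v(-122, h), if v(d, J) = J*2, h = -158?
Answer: 33885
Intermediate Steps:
v(d, J) = 2*J
34201 + v(-122, h) = 34201 + 2*(-158) = 34201 - 316 = 33885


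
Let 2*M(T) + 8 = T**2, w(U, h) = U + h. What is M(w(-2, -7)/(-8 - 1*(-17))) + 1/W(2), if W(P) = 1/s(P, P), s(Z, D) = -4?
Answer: -15/2 ≈ -7.5000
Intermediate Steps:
W(P) = -1/4 (W(P) = 1/(-4) = -1/4)
M(T) = -4 + T**2/2
M(w(-2, -7)/(-8 - 1*(-17))) + 1/W(2) = (-4 + ((-2 - 7)/(-8 - 1*(-17)))**2/2) + 1/(-1/4) = (-4 + (-9/(-8 + 17))**2/2) - 4 = (-4 + (-9/9)**2/2) - 4 = (-4 + (-9*1/9)**2/2) - 4 = (-4 + (1/2)*(-1)**2) - 4 = (-4 + (1/2)*1) - 4 = (-4 + 1/2) - 4 = -7/2 - 4 = -15/2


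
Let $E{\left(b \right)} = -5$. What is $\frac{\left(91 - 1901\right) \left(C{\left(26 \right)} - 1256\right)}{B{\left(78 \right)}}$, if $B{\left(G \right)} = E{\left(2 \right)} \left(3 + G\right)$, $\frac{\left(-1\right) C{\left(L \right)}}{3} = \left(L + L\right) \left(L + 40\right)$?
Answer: $- \frac{4181824}{81} \approx -51627.0$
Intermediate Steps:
$C{\left(L \right)} = - 6 L \left(40 + L\right)$ ($C{\left(L \right)} = - 3 \left(L + L\right) \left(L + 40\right) = - 3 \cdot 2 L \left(40 + L\right) = - 6 L \left(40 + L\right)$)
$B{\left(G \right)} = -15 - 5 G$ ($B{\left(G \right)} = - 5 \left(3 + G\right) = -15 - 5 G$)
$\frac{\left(91 - 1901\right) \left(C{\left(26 \right)} - 1256\right)}{B{\left(78 \right)}} = \frac{\left(91 - 1901\right) \left(\left(-6\right) 26 \left(40 + 26\right) - 1256\right)}{-15 - 390} = \frac{\left(-1810\right) \left(\left(-6\right) 26 \cdot 66 - 1256\right)}{-15 - 390} = \frac{\left(-1810\right) \left(-10296 - 1256\right)}{-405} = \left(-1810\right) \left(-11552\right) \left(- \frac{1}{405}\right) = 20909120 \left(- \frac{1}{405}\right) = - \frac{4181824}{81}$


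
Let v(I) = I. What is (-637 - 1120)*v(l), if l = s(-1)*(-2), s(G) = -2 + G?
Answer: -10542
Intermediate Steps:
l = 6 (l = (-2 - 1)*(-2) = -3*(-2) = 6)
(-637 - 1120)*v(l) = (-637 - 1120)*6 = -1757*6 = -10542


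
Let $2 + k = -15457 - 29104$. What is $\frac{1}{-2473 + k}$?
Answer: $- \frac{1}{47036} \approx -2.126 \cdot 10^{-5}$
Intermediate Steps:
$k = -44563$ ($k = -2 - 44561 = -44563$)
$\frac{1}{-2473 + k} = \frac{1}{-2473 - 44563} = \frac{1}{-47036} = - \frac{1}{47036}$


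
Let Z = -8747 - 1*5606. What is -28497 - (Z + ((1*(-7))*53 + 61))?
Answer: -13834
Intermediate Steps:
Z = -14353 (Z = -8747 - 5606 = -14353)
-28497 - (Z + ((1*(-7))*53 + 61)) = -28497 - (-14353 + ((1*(-7))*53 + 61)) = -28497 - (-14353 + (-7*53 + 61)) = -28497 - (-14353 + (-371 + 61)) = -28497 - (-14353 - 310) = -28497 - 1*(-14663) = -28497 + 14663 = -13834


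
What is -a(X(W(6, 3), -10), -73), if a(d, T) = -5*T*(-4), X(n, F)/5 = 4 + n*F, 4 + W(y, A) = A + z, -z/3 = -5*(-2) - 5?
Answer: 1460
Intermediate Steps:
z = -15 (z = -3*(-5*(-2) - 5) = -3*(10 - 5) = -3*5 = -15)
W(y, A) = -19 + A (W(y, A) = -4 + (A - 15) = -4 + (-15 + A) = -19 + A)
X(n, F) = 20 + 5*F*n (X(n, F) = 5*(4 + n*F) = 5*(4 + F*n) = 20 + 5*F*n)
a(d, T) = 20*T
-a(X(W(6, 3), -10), -73) = -20*(-73) = -1*(-1460) = 1460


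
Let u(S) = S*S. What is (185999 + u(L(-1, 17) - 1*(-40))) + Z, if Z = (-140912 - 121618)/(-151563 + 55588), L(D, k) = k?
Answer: 3632667866/19195 ≈ 1.8925e+5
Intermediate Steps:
u(S) = S²
Z = 52506/19195 (Z = -262530/(-95975) = -262530*(-1/95975) = 52506/19195 ≈ 2.7354)
(185999 + u(L(-1, 17) - 1*(-40))) + Z = (185999 + (17 - 1*(-40))²) + 52506/19195 = (185999 + (17 + 40)²) + 52506/19195 = (185999 + 57²) + 52506/19195 = (185999 + 3249) + 52506/19195 = 189248 + 52506/19195 = 3632667866/19195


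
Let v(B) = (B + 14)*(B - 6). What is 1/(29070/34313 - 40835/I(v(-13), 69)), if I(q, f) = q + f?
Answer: -343130/279943571 ≈ -0.0012257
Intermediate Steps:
v(B) = (-6 + B)*(14 + B) (v(B) = (14 + B)*(-6 + B) = (-6 + B)*(14 + B))
I(q, f) = f + q
1/(29070/34313 - 40835/I(v(-13), 69)) = 1/(29070/34313 - 40835/(69 + (-84 + (-13)² + 8*(-13)))) = 1/(29070*(1/34313) - 40835/(69 + (-84 + 169 - 104))) = 1/(29070/34313 - 40835/(69 - 19)) = 1/(29070/34313 - 40835/50) = 1/(29070/34313 - 40835*1/50) = 1/(29070/34313 - 8167/10) = 1/(-279943571/343130) = -343130/279943571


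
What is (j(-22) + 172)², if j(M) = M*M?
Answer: 430336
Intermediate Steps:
j(M) = M²
(j(-22) + 172)² = ((-22)² + 172)² = (484 + 172)² = 656² = 430336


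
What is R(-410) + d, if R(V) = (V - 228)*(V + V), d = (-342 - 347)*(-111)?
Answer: 599639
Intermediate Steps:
d = 76479 (d = -689*(-111) = 76479)
R(V) = 2*V*(-228 + V) (R(V) = (-228 + V)*(2*V) = 2*V*(-228 + V))
R(-410) + d = 2*(-410)*(-228 - 410) + 76479 = 2*(-410)*(-638) + 76479 = 523160 + 76479 = 599639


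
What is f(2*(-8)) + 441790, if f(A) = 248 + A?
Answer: 442022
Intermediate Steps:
f(2*(-8)) + 441790 = (248 + 2*(-8)) + 441790 = (248 - 16) + 441790 = 232 + 441790 = 442022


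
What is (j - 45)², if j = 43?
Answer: 4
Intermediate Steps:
(j - 45)² = (43 - 45)² = (-2)² = 4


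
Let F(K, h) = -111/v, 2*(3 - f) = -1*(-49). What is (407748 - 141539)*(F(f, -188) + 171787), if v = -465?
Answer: 7088352899598/155 ≈ 4.5731e+10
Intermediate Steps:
f = -43/2 (f = 3 - (-1)*(-49)/2 = 3 - ½*49 = 3 - 49/2 = -43/2 ≈ -21.500)
F(K, h) = 37/155 (F(K, h) = -111/(-465) = -111*(-1/465) = 37/155)
(407748 - 141539)*(F(f, -188) + 171787) = (407748 - 141539)*(37/155 + 171787) = 266209*(26627022/155) = 7088352899598/155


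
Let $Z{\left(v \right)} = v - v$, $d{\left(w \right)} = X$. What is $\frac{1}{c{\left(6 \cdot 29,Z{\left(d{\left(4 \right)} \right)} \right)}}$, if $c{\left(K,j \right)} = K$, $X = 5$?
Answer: $\frac{1}{174} \approx 0.0057471$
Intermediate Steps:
$d{\left(w \right)} = 5$
$Z{\left(v \right)} = 0$
$\frac{1}{c{\left(6 \cdot 29,Z{\left(d{\left(4 \right)} \right)} \right)}} = \frac{1}{6 \cdot 29} = \frac{1}{174}$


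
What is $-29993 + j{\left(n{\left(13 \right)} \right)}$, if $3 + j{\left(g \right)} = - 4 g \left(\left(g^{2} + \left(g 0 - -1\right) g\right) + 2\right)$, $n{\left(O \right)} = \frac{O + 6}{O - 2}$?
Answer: $- \frac{39986388}{1331} \approx -30042.0$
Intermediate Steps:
$n{\left(O \right)} = \frac{6 + O}{-2 + O}$
$j{\left(g \right)} = -3 - 4 g \left(2 + g + g^{2}\right)$ ($j{\left(g \right)} = -3 + - 4 g \left(\left(g^{2} + \left(g 0 - -1\right) g\right) + 2\right) = -3 + - 4 g \left(\left(g^{2} + \left(0 + 1\right) g\right) + 2\right) = -3 + - 4 g \left(\left(g^{2} + 1 g\right) + 2\right) = -3 + - 4 g \left(\left(g^{2} + g\right) + 2\right) = -3 + - 4 g \left(\left(g + g^{2}\right) + 2\right) = -3 + - 4 g \left(2 + g + g^{2}\right) = -3 - 4 g \left(2 + g + g^{2}\right)$)
$-29993 + j{\left(n{\left(13 \right)} \right)} = -29993 - \left(3 + 4 \frac{\left(6 + 13\right)^{3}}{\left(-2 + 13\right)^{3}} + 4 \frac{\left(6 + 13\right)^{2}}{\left(-2 + 13\right)^{2}} + \frac{8 \left(6 + 13\right)}{-2 + 13}\right) = -29993 - \left(3 + \frac{1444}{121} + \frac{27436}{1331} + 8 \cdot \frac{1}{11} \cdot 19\right) = -29993 - \left(\frac{185}{11} + \frac{1444}{121} + \frac{27436}{1331}\right) = -29993 - \frac{65705}{1331} = - \frac{39986388}{1331}$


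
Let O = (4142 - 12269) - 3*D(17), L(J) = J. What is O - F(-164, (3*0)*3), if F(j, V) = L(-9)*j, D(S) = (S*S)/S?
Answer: -9654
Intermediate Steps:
D(S) = S (D(S) = S²/S = S)
F(j, V) = -9*j
O = -8178 (O = (4142 - 12269) - 3*17 = -8127 - 51 = -8178)
O - F(-164, (3*0)*3) = -8178 - (-9)*(-164) = -8178 - 1*1476 = -8178 - 1476 = -9654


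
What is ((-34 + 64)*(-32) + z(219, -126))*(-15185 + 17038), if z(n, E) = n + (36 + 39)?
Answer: -1234098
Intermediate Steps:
z(n, E) = 75 + n (z(n, E) = n + 75 = 75 + n)
((-34 + 64)*(-32) + z(219, -126))*(-15185 + 17038) = ((-34 + 64)*(-32) + (75 + 219))*(-15185 + 17038) = (30*(-32) + 294)*1853 = (-960 + 294)*1853 = -666*1853 = -1234098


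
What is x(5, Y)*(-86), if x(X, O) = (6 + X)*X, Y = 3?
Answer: -4730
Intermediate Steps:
x(X, O) = X*(6 + X)
x(5, Y)*(-86) = (5*(6 + 5))*(-86) = (5*11)*(-86) = 55*(-86) = -4730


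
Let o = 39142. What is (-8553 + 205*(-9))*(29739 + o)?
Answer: -716224638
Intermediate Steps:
(-8553 + 205*(-9))*(29739 + o) = (-8553 + 205*(-9))*(29739 + 39142) = (-8553 - 1845)*68881 = -10398*68881 = -716224638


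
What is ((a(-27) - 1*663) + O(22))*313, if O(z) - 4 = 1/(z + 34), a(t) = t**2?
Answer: 1227273/56 ≈ 21916.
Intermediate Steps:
O(z) = 4 + 1/(34 + z) (O(z) = 4 + 1/(z + 34) = 4 + 1/(34 + z))
((a(-27) - 1*663) + O(22))*313 = (((-27)**2 - 1*663) + (137 + 4*22)/(34 + 22))*313 = ((729 - 663) + (137 + 88)/56)*313 = (66 + (1/56)*225)*313 = (66 + 225/56)*313 = (3921/56)*313 = 1227273/56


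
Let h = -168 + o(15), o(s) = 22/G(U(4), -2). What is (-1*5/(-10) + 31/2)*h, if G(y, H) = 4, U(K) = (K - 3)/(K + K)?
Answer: -2600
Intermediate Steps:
U(K) = (-3 + K)/(2*K) (U(K) = (-3 + K)/((2*K)) = (-3 + K)*(1/(2*K)) = (-3 + K)/(2*K))
o(s) = 11/2 (o(s) = 22/4 = 22*(1/4) = 11/2)
h = -325/2 (h = -168 + 11/2 = -325/2 ≈ -162.50)
(-1*5/(-10) + 31/2)*h = (-1*5/(-10) + 31/2)*(-325/2) = (-5*(-1/10) + 31*(1/2))*(-325/2) = (1/2 + 31/2)*(-325/2) = 16*(-325/2) = -2600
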